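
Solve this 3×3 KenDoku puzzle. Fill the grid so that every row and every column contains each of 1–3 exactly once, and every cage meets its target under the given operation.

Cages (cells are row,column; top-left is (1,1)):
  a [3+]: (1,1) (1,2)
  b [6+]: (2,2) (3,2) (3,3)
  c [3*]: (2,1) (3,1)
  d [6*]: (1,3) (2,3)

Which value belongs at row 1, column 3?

3

The only place for 3 in row 1 is (1,3).
3 is placed in column 3, leaving (2,3) = 2.
Column 3 now contains 2, leaving (3,3) = 1.
Cage c's pair has product 3, so (2,1) = 1.
Cage b has sum 6; hence (2,2) = 3.
1 is placed in row 3, leaving (3,1) = 3.
The 3 cells of cage b must have sum 6, which forces (3,2) = 2.
Column 1 already has 1, so (1,1) = 2.
Column 2 already has 2, leaving (1,2) = 1.
Filled in: 2 1 3 / 1 3 2 / 3 2 1.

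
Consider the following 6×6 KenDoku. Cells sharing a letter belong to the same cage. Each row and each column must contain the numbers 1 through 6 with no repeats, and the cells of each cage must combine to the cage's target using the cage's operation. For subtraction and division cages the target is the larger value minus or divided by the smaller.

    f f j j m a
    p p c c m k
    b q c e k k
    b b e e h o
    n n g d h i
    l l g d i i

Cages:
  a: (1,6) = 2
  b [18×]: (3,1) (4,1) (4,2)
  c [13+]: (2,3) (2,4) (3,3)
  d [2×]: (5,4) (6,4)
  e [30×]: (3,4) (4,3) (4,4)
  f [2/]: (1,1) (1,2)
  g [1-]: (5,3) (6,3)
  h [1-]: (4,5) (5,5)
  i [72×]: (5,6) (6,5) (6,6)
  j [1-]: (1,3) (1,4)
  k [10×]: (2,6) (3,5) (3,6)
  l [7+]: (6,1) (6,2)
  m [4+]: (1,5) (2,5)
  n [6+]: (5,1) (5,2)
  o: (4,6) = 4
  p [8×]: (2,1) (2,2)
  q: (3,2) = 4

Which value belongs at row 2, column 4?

Cage a is a single given cell, leaving (1,6) = 2.
Cage q is given, which forces (3,2) = 4.
Cage o is given; hence (4,6) = 4.
Cage p needs two cells with product 8, leaving (2,1) = 4.
Column 2 already has 4; hence (2,2) = 2.
The 3 cells of cage k must have product 10, leaving (3,5) = 2.
Cage i has product 72; hence (6,5) = 4.
In row 1, 1 can only go at (1,5), so (1,5) = 1.
Column 5 already has 1; hence (2,5) = 3.
3 is placed in row 2, which forces (2,3) = 1.
Cage c has sum 13; hence (2,4) = 6.
Row 2 already has 1, leaving (2,6) = 5.
Cage c has sum 13, leaving (3,3) = 6.
Column 6 now contains 5, which forces (3,6) = 1.
Row 3 already has 1; hence (3,1) = 3.
3 is placed in row 3, which forces (3,4) = 5.
Column 1 now contains 3; hence (1,1) = 6.
Cage f's pair has quotient 2, leaving (1,2) = 3.
Row 1 now contains 3, leaving (1,4) = 4.
4 is placed in row 1, leaving (1,3) = 5.
Cage b needs product 18, leaving (4,1) = 1.
The 3 cells of cage b must have product 18; hence (4,2) = 6.
6 is placed in row 4, leaving (4,5) = 5.
Column 1 now contains 1; hence (5,1) = 5.
Row 5 already has 5, leaving (5,2) = 1.
1 is placed in row 5; hence (5,4) = 2.
Column 5 already has 5, which forces (5,5) = 6.
Row 5 now contains 6, so (5,6) = 3.
Column 1 now contains 1, so (6,1) = 2.
Column 2 now contains 6, so (6,2) = 5.
Row 6 already has 2, so (6,3) = 3.
Column 4 already has 2, leaving (6,4) = 1.
Column 6 now contains 3; hence (6,6) = 6.
3 is placed in column 3, which forces (4,3) = 2.
Column 4 already has 2, which forces (4,4) = 3.
3 is placed in row 5, so (5,3) = 4.
The full grid is 6 3 5 4 1 2 / 4 2 1 6 3 5 / 3 4 6 5 2 1 / 1 6 2 3 5 4 / 5 1 4 2 6 3 / 2 5 3 1 4 6.

6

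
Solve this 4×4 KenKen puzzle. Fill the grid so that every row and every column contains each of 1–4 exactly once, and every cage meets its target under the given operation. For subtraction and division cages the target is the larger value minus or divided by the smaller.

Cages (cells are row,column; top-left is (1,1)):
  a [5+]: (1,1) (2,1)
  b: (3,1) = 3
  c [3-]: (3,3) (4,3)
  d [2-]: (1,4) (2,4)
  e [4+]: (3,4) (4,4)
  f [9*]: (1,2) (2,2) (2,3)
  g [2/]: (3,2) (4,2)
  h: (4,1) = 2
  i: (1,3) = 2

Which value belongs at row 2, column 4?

2

The 3 cells of cage f must have product 9, so (1,2) = 3.
Cage i is a single given cell; hence (1,3) = 2.
Cage f has product 9; hence (2,2) = 1.
Cage f needs product 9; hence (2,3) = 3.
Cage b is a single given cell, which forces (3,1) = 3.
3 is placed in row 3, so (3,4) = 1.
H is a freebie, which forces (4,1) = 2.
Row 4 now contains 2; hence (4,2) = 4.
Row 4 already has 4, which forces (4,3) = 1.
1 is placed in column 4, so (4,4) = 3.
Cage a's pair has sum 5, so (1,1) = 1.
1 is placed in column 4, which forces (1,4) = 4.
2 is placed in column 1, which forces (2,1) = 4.
Cage d's pair has difference 2; hence (2,4) = 2.
Column 2 already has 4, leaving (3,2) = 2.
1 is placed in row 3, so (3,3) = 4.
Filled in: 1 3 2 4 / 4 1 3 2 / 3 2 4 1 / 2 4 1 3.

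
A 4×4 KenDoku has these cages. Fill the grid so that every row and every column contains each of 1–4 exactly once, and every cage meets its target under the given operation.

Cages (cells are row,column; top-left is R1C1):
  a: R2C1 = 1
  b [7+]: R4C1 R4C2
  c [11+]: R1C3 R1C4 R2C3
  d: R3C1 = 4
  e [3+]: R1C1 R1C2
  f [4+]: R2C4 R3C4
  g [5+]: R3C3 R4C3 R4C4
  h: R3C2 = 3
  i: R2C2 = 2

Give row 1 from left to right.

2 1 3 4

The 3 cells of cage c must have sum 11, which forces R1C3 = 3.
Cage c needs sum 11; hence R1C4 = 4.
Cage a is given, leaving R2C1 = 1.
Cage i is given; hence R2C2 = 2.
Cage c has sum 11, leaving R2C3 = 4.
1 is placed in row 2, leaving R2C4 = 3.
Cage d is given, leaving R3C1 = 4.
Cage h is a single given cell, so R3C2 = 3.
Column 4 already has 3, which forces R3C4 = 1.
Column 1 now contains 4, which forces R4C1 = 3.
3 is placed in column 2, leaving R4C2 = 4.
Column 3 already has 3; hence R4C3 = 1.
1 is placed in column 4, so R4C4 = 2.
Column 1 already has 1; hence R1C1 = 2.
Column 2 already has 2, leaving R1C2 = 1.
1 is placed in row 3, so R3C3 = 2.
Completed grid: 2 1 3 4 / 1 2 4 3 / 4 3 2 1 / 3 4 1 2.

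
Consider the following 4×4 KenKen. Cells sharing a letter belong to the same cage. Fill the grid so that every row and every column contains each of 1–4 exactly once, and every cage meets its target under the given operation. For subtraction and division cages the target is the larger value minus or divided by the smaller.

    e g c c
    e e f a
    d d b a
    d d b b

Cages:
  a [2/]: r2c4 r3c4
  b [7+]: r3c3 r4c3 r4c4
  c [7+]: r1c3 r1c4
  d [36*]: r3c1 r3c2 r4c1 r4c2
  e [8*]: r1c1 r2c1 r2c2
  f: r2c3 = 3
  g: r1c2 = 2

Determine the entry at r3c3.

Cage g is given; hence r1c2 = 2.
F is a freebie, which forces r2c3 = 3.
Column 3 already has 3, which forces r1c3 = 4.
Cage c needs two cells with sum 7; hence r1c4 = 3.
The 3 cells of cage e must have product 8, which forces r2c1 = 2.
Row 1 now contains 4, so r1c1 = 1.
The 3 cells of cage e must have product 8, which forces r2c2 = 4.
4 is placed in row 2, so r2c4 = 1.
Cage a's pair has quotient 2, which forces r3c4 = 2.
Cage b needs sum 7, which forces r4c4 = 4.
Cage d needs product 36, which forces r3c1 = 4.
Cage d has product 36; hence r3c2 = 3.
2 is placed in row 3, which forces r3c3 = 1.
Row 4 now contains 4, leaving r4c1 = 3.
The 4 cells of cage d must have product 36, so r4c2 = 1.
The 3 cells of cage b must have sum 7; hence r4c3 = 2.
Filled in: 1 2 4 3 / 2 4 3 1 / 4 3 1 2 / 3 1 2 4.

1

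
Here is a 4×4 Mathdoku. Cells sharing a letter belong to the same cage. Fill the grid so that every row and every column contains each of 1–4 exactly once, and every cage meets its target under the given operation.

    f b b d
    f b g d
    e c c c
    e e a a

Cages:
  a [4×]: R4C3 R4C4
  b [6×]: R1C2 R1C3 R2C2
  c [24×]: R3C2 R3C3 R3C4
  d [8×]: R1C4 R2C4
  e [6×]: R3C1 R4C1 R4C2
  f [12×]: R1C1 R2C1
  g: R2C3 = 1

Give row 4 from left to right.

Cage g is a single given cell, so R2C3 = 1.
Column 3 already has 1, so R4C3 = 4.
Row 4 now contains 4, so R4C4 = 1.
Cage b needs product 6; hence R1C2 = 1.
The 3 cells of cage e must have product 6, so R3C1 = 1.
In column 1, 2 can only go at R4C1, so R4C1 = 2.
2 is placed in row 4, so R4C2 = 3.
Cage b needs product 6, which forces R1C3 = 3.
Column 2 already has 3; hence R2C2 = 2.
2 is placed in row 2, which forces R2C4 = 4.
Column 2 already has 2, so R3C2 = 4.
Column 3 now contains 3, leaving R3C3 = 2.
2 is placed in row 3; hence R3C4 = 3.
Row 1 now contains 3, which forces R1C1 = 4.
Column 4 now contains 4, leaving R1C4 = 2.
Row 2 already has 4, leaving R2C1 = 3.
Filled in: 4 1 3 2 / 3 2 1 4 / 1 4 2 3 / 2 3 4 1.

2 3 4 1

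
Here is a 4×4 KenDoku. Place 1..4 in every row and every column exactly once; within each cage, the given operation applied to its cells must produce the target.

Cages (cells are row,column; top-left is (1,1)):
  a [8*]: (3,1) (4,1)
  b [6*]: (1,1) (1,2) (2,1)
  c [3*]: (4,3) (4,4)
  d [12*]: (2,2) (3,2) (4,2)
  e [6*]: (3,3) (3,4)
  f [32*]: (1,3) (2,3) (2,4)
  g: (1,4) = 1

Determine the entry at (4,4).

The 3 cells of cage f must have product 32; hence (1,3) = 4.
G is a freebie, which forces (1,4) = 1.
Cage f has product 32; hence (2,3) = 2.
Cage f has product 32, leaving (2,4) = 4.
2 is placed in column 3, which forces (3,3) = 3.
3 is placed in row 3, which forces (3,4) = 2.
Column 3 now contains 3, so (4,3) = 1.
1 is placed in column 4, leaving (4,4) = 3.
Cage b has product 6, so (2,1) = 1.
Cage d has product 12, which forces (2,2) = 3.
Row 3 already has 2, so (3,1) = 4.
Cage d needs product 12; hence (3,2) = 1.
The two cells of cage a must have product 8, so (4,1) = 2.
3 is placed in row 4, leaving (4,2) = 4.
Column 1 already has 2, leaving (1,1) = 3.
3 is placed in column 2, leaving (1,2) = 2.
Filled in: 3 2 4 1 / 1 3 2 4 / 4 1 3 2 / 2 4 1 3.

3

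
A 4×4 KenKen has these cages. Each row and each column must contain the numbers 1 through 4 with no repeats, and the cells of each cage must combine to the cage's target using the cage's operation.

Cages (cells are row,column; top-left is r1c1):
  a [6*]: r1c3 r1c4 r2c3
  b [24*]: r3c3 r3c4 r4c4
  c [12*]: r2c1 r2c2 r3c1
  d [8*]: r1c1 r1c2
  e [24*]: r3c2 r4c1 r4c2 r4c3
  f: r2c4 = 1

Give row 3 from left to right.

1 2 3 4

Cage f is a single given cell, leaving r2c4 = 1.
Cage a has product 6; hence r1c3 = 1.
In row 1, 3 can only go at r1c4, so r1c4 = 3.
Cage a needs product 6, so r2c3 = 2.
The 3 cells of cage b must have product 24, leaving r3c3 = 3.
Column 3 now contains 3, which forces r4c3 = 4.
4 is placed in row 4, so r4c4 = 2.
Cage c needs product 12; hence r3c1 = 1.
Cage e needs product 24, leaving r3c2 = 2.
Column 4 now contains 2; hence r3c4 = 4.
Column 1 now contains 1; hence r4c1 = 3.
Row 4 now contains 3, so r4c2 = 1.
The two cells of cage d must have product 8; hence r1c1 = 2.
2 is placed in column 2, so r1c2 = 4.
Column 1 already has 3, which forces r2c1 = 4.
Cage c has product 12; hence r2c2 = 3.
Completed grid: 2 4 1 3 / 4 3 2 1 / 1 2 3 4 / 3 1 4 2.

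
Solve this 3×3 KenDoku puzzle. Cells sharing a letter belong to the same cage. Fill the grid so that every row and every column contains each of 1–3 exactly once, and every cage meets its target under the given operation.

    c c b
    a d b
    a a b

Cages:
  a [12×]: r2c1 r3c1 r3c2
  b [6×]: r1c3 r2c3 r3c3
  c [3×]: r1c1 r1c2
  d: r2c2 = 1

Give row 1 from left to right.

1 3 2

Cage a has product 12, leaving r2c1 = 2.
Cage d is a single given cell, which forces r2c2 = 1.
Row 2 now contains 1, so r2c3 = 3.
Cage a has product 12, leaving r3c1 = 3.
Cage a has product 12, so r3c2 = 2.
Row 3 now contains 2; hence r3c3 = 1.
Column 1 already has 3, which forces r1c1 = 1.
Column 2 already has 1, which forces r1c2 = 3.
Column 3 now contains 1, so r1c3 = 2.
Filled in: 1 3 2 / 2 1 3 / 3 2 1.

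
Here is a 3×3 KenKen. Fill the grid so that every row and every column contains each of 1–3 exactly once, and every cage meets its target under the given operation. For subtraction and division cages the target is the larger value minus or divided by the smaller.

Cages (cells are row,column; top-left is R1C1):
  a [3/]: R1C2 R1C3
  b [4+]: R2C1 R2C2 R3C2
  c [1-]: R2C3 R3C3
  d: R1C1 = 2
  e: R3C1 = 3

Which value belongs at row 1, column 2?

3

Cage d is given; hence R1C1 = 2.
Cage b has sum 4, which forces R2C1 = 1.
Cage b needs sum 4, so R2C2 = 2.
Row 2 now contains 2, leaving R2C3 = 3.
Cage e is a single given cell, so R3C1 = 3.
The 3 cells of cage b must have sum 4, leaving R3C2 = 1.
Row 3 already has 1, so R3C3 = 2.
1 is placed in column 2, leaving R1C2 = 3.
Column 3 already has 3, leaving R1C3 = 1.
The full grid is 2 3 1 / 1 2 3 / 3 1 2.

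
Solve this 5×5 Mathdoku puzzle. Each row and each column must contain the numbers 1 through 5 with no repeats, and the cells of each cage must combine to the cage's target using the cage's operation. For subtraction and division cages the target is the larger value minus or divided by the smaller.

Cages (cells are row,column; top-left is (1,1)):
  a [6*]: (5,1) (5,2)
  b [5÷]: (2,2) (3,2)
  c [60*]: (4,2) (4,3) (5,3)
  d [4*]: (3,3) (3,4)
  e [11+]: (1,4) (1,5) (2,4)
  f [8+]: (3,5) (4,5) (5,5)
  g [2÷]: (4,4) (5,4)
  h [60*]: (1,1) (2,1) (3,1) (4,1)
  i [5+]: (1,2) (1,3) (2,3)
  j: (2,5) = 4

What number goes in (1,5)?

Cage j is a single given cell, which forces (2,5) = 4.
Row 3 needs a 2, and only (3,5) is open for it.
Row 1 needs a 2, and only (1,2) is open for it.
The 3 cells of cage i must have sum 5, so (1,3) = 1.
The 3 cells of cage i must have sum 5, which forces (2,3) = 2.
Column 3 already has 1, so (3,3) = 4.
Row 3 already has 4, which forces (3,4) = 1.
The two cells of cage a must have product 6, leaving (5,1) = 2.
2 is placed in column 2, so (5,2) = 3.
Row 5 already has 3, so (5,3) = 5.
Row 5 now contains 2, leaving (5,4) = 4.
5 is placed in row 5; hence (5,5) = 1.
Column 4 already has 4, so (1,4) = 5.
Cage e has sum 11, leaving (1,5) = 3.
Cage b needs two cells with quotient 5, leaving (2,2) = 1.
The 3 cells of cage e must have sum 11, so (2,4) = 3.
Row 3 already has 1, so (3,2) = 5.
Cage c has product 60, which forces (4,2) = 4.
Column 3 now contains 5, so (4,3) = 3.
Column 4 already has 4, so (4,4) = 2.
Column 5 now contains 1; hence (4,5) = 5.
3 is placed in row 1, so (1,1) = 4.
Row 2 already has 3, leaving (2,1) = 5.
Row 3 already has 5; hence (3,1) = 3.
Row 4 now contains 5, so (4,1) = 1.
Completed grid: 4 2 1 5 3 / 5 1 2 3 4 / 3 5 4 1 2 / 1 4 3 2 5 / 2 3 5 4 1.

3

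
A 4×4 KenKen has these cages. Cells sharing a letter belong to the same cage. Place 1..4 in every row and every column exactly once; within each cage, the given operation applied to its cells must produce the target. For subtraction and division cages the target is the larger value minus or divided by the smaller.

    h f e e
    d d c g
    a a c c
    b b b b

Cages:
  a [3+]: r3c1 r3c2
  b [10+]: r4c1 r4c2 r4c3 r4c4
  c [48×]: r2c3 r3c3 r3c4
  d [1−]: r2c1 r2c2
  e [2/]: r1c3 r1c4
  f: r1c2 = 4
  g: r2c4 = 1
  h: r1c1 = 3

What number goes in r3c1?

H is a freebie, so r1c1 = 3.
F is a freebie, so r1c2 = 4.
Cage c needs product 48, which forces r2c3 = 4.
Cage g is a single given cell, which forces r2c4 = 1.
The 3 cells of cage c must have product 48, so r3c3 = 3.
Cage c needs product 48, so r3c4 = 4.
Cage e's pair has quotient 2; hence r1c3 = 1.
Column 4 already has 1, so r1c4 = 2.
1 is placed in row 2, leaving r2c1 = 2.
Cage d's pair has difference 1, which forces r2c2 = 3.
Column 1 already has 2, leaving r3c1 = 1.
Row 3 already has 1, which forces r3c2 = 2.
Cage b has sum 10; hence r4c1 = 4.
Column 2 now contains 2, leaving r4c2 = 1.
1 is placed in column 3, leaving r4c3 = 2.
Column 4 now contains 2, so r4c4 = 3.
Filled in: 3 4 1 2 / 2 3 4 1 / 1 2 3 4 / 4 1 2 3.

1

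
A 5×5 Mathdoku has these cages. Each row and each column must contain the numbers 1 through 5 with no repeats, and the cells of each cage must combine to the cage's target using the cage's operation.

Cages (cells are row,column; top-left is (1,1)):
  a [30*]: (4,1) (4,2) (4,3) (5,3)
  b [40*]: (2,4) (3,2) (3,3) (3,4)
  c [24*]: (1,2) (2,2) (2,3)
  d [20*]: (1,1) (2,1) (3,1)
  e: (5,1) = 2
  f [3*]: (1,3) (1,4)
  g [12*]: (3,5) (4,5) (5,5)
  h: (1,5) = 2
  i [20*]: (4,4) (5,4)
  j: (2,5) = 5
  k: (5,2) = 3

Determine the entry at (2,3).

Cage h is a single given cell, which forces (1,5) = 2.
Cage j is given, which forces (2,5) = 5.
E is a freebie, leaving (5,1) = 2.
K is a freebie; hence (5,2) = 3.
Column 2 now contains 3, so (1,2) = 4.
The 3 cells of cage c must have product 24, leaving (2,2) = 2.
Cage c has product 24, which forces (2,3) = 3.
Column 3 already has 3, leaving (1,3) = 1.
Cage f needs two cells with product 3, so (1,4) = 3.
Cage a needs product 30, leaving (4,1) = 3.
Cage a has product 30, which forces (4,3) = 2.
Column 3 now contains 1; hence (5,3) = 5.
5 is placed in row 5, leaving (5,4) = 4.
4 is placed in row 5; hence (5,5) = 1.
Row 1 already has 1, so (1,1) = 5.
Column 4 now contains 4, which forces (2,4) = 1.
Cage b needs product 40, leaving (3,2) = 5.
Column 3 now contains 5; hence (3,3) = 4.
Cage b needs product 40, so (3,4) = 2.
Cage g needs product 12; hence (3,5) = 3.
Cage a needs product 30, which forces (4,2) = 1.
Column 4 now contains 4, so (4,4) = 5.
1 is placed in column 5, leaving (4,5) = 4.
Row 2 now contains 1; hence (2,1) = 4.
Row 3 already has 4, so (3,1) = 1.
Filled in: 5 4 1 3 2 / 4 2 3 1 5 / 1 5 4 2 3 / 3 1 2 5 4 / 2 3 5 4 1.

3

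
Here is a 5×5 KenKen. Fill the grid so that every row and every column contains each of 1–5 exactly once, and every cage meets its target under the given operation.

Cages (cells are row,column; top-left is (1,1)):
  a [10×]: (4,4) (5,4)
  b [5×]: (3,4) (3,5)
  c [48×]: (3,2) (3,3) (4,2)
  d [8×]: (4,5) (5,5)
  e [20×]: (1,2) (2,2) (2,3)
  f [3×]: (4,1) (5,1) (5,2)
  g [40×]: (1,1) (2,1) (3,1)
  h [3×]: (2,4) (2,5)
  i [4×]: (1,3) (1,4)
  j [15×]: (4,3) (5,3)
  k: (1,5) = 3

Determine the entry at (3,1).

2

K is a freebie, which forces (1,5) = 3.
Column 5 now contains 3, which forces (2,5) = 1.
Cage c has product 48, so (3,2) = 3.
The 3 cells of cage c must have product 48, which forces (3,3) = 4.
Column 5 already has 1, leaving (3,5) = 5.
Cage f has product 3, leaving (4,1) = 1.
The 3 cells of cage c must have product 48, so (4,2) = 4.
Row 4 already has 4, leaving (4,5) = 2.
Cage f has product 3, which forces (5,1) = 3.
Cage f has product 3, which forces (5,2) = 1.
3 is placed in row 5, which forces (5,3) = 5.
Row 5 now contains 5, so (5,4) = 2.
Column 5 now contains 2, so (5,5) = 4.
The 3 cells of cage e must have product 20, leaving (1,2) = 2.
Column 3 now contains 4; hence (1,3) = 1.
Cage i's pair has product 4, which forces (1,4) = 4.
4 is placed in column 2, which forces (2,2) = 5.
5 is placed in column 3, which forces (2,3) = 2.
Row 2 already has 1, so (2,4) = 3.
Row 3 already has 5; hence (3,1) = 2.
Row 3 already has 5, so (3,4) = 1.
5 is placed in column 3, which forces (4,3) = 3.
Row 4 already has 2; hence (4,4) = 5.
Row 1 now contains 4, leaving (1,1) = 5.
5 is placed in row 2, which forces (2,1) = 4.
Filled in: 5 2 1 4 3 / 4 5 2 3 1 / 2 3 4 1 5 / 1 4 3 5 2 / 3 1 5 2 4.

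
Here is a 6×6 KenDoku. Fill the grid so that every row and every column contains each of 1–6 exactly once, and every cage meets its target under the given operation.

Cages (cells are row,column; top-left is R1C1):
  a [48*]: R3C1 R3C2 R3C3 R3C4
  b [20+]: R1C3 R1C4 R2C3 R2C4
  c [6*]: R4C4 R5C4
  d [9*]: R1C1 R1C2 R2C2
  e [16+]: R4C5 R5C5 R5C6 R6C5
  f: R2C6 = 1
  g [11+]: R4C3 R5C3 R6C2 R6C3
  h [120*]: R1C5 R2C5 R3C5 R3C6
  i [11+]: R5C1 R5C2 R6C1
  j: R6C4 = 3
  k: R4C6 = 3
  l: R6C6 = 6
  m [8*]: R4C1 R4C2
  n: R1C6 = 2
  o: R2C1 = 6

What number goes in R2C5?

Cage d needs product 9, so R1C1 = 3.
Cage d has product 9, leaving R1C2 = 1.
N is a freebie, which forces R1C6 = 2.
Cage o is given, which forces R2C1 = 6.
Cage d needs product 9, which forces R2C2 = 3.
Cage f is a single given cell, which forces R2C6 = 1.
Cage k is a single given cell, which forces R4C6 = 3.
Cage j is given, leaving R6C4 = 3.
Cage l is given, so R6C6 = 6.
The only place for 4 in row 1 is R1C5.
The 4 cells of cage h must have product 120, which forces R2C5 = 2.
Cage h needs product 120, leaving R3C5 = 3.
Cage h needs product 120, which forces R3C6 = 5.
Column 6 already has 5; hence R5C6 = 4.
In row 5, 3 can only go at R5C3, so R5C3 = 3.
The only place for 2 in column 4 is R3C4.
In column 4, 4 can only go at R2C4, so R2C4 = 4.
The 4 cells of cage b must have sum 20, so R1C3 = 6.
The 4 cells of cage b must have sum 20, which forces R1C4 = 5.
Row 2 already has 4; hence R2C3 = 5.
Cage a has product 48, which forces R3C2 = 6.
In row 4, 5 can only go at R4C5, so R4C5 = 5.
The 4 cells of cage e must have sum 16, so R5C5 = 6.
Column 5 now contains 5; hence R6C5 = 1.
Cage c needs two cells with product 6, which forces R4C4 = 6.
Row 5 already has 6, which forces R5C4 = 1.
Cage i needs sum 11; hence R6C1 = 4.
Row 6 already has 4, so R6C3 = 2.
4 is placed in column 1, which forces R3C1 = 1.
The 4 cells of cage a must have product 48, leaving R3C3 = 4.
4 is placed in column 1, so R4C1 = 2.
Cage m needs two cells with product 8, so R4C2 = 4.
2 is placed in column 3, leaving R4C3 = 1.
Column 1 already has 2, so R5C1 = 5.
Row 5 already has 5; hence R5C2 = 2.
2 is placed in row 6, which forces R6C2 = 5.
The full grid is 3 1 6 5 4 2 / 6 3 5 4 2 1 / 1 6 4 2 3 5 / 2 4 1 6 5 3 / 5 2 3 1 6 4 / 4 5 2 3 1 6.

2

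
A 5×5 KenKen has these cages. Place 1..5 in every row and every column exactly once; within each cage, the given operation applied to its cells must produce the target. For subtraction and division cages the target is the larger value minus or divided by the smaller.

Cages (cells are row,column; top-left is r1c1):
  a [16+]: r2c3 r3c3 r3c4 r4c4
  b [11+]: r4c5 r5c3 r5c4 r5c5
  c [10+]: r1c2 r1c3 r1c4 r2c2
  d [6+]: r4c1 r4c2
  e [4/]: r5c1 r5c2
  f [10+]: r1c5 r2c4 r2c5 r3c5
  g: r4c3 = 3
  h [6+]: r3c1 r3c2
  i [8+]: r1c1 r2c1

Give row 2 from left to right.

3 2 5 1 4

Cage g is a single given cell, leaving r4c3 = 3.
Cage b has sum 11, so r4c5 = 1.
Cage f has sum 10, so r2c4 = 1.
The only place for 5 in row 4 is r4c4.
In row 3, 3 can only go at r3c5, so r3c5 = 3.
Cage b needs sum 11, leaving r5c4 = 3.
The only place for 1 in column 3 is r1c3.
Column 5 needs a 5, and only r5c5 is open for it.
Row 5 now contains 5; hence r5c3 = 2.
Cage a has sum 16, which forces r3c4 = 2.
Column 4 already has 2; hence r1c4 = 4.
Row 1 already has 4; hence r1c5 = 2.
Column 5 already has 2, which forces r2c5 = 4.
Row 1 now contains 2, so r1c2 = 3.
Cage c has sum 10, leaving r2c2 = 2.
Row 2 already has 4; hence r2c3 = 5.
The 4 cells of cage a must have sum 16, leaving r3c3 = 4.
Column 2 already has 2, which forces r4c2 = 4.
Column 2 already has 4, so r5c2 = 1.
Row 1 already has 3; hence r1c1 = 5.
Row 2 already has 5, so r2c1 = 3.
Cage h needs two cells with sum 6, which forces r3c1 = 1.
1 is placed in column 2, so r3c2 = 5.
4 is placed in row 4, so r4c1 = 2.
1 is placed in row 5; hence r5c1 = 4.
Completed grid: 5 3 1 4 2 / 3 2 5 1 4 / 1 5 4 2 3 / 2 4 3 5 1 / 4 1 2 3 5.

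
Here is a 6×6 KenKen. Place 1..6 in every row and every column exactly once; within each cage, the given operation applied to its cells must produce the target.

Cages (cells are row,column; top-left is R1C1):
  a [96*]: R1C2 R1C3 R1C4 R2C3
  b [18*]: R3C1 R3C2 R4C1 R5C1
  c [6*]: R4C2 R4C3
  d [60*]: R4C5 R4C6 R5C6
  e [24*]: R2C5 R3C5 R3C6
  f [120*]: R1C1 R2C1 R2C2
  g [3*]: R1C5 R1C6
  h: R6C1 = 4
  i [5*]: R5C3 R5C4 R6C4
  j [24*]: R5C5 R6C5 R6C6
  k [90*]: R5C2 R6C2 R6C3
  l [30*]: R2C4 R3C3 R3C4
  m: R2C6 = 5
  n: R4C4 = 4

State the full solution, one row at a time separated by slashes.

5 2 4 6 3 1 / 6 4 2 3 1 5 / 1 3 5 2 4 6 / 2 1 6 4 5 3 / 3 6 1 5 2 4 / 4 5 3 1 6 2

M is a freebie, so R2C6 = 5.
Cage n is a single given cell, leaving R4C4 = 4.
Cage i needs product 5; hence R5C3 = 1.
Cage i has product 5, so R5C4 = 5.
Cage h is given, which forces R6C1 = 4.
Cage i needs product 5, leaving R6C4 = 1.
Cage f needs product 120; hence R1C1 = 5.
Column 1 now contains 4, leaving R2C1 = 6.
Cage f needs product 120, leaving R2C2 = 4.
Row 2 now contains 4, leaving R2C3 = 2.
2 is placed in row 2, so R2C4 = 3.
3 is placed in row 2, so R2C5 = 1.
The 3 cells of cage l must have product 30, leaving R3C3 = 5.
Column 4 now contains 3, so R3C4 = 2.
The 3 cells of cage d must have product 60; hence R4C5 = 5.
Cage a needs product 96, which forces R1C2 = 2.
The 4 cells of cage a must have product 96, which forces R1C3 = 4.
Column 4 now contains 2, which forces R1C4 = 6.
Column 5 now contains 1, which forces R1C5 = 3.
The two cells of cage g must have product 3, leaving R1C6 = 1.
The 4 cells of cage b must have product 18; hence R3C1 = 1.
Cage b needs product 18, leaving R3C2 = 3.
2 is placed in column 2, so R4C2 = 1.
Column 2 now contains 3; hence R5C2 = 6.
Cage k needs product 90, so R6C2 = 5.
Cage c needs two cells with product 6, leaving R4C3 = 6.
6 is placed in row 4, which forces R4C6 = 3.
Cage k has product 90, which forces R6C3 = 3.
Column 6 now contains 3, leaving R6C6 = 2.
Row 4 now contains 3, which forces R4C1 = 2.
Cage b needs product 18; hence R5C1 = 3.
The 3 cells of cage j must have product 24, which forces R5C5 = 2.
Column 6 now contains 2, which forces R5C6 = 4.
Row 6 already has 2, leaving R6C5 = 6.
6 is placed in column 5; hence R3C5 = 4.
Column 6 now contains 4, so R3C6 = 6.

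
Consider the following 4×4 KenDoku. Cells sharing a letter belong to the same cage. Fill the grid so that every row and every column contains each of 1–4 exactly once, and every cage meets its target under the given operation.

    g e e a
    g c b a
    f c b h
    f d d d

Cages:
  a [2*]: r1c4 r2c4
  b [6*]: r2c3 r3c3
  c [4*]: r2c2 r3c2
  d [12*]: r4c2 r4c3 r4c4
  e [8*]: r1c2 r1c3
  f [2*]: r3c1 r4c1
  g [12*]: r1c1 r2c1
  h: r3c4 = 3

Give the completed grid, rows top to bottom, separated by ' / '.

H is a freebie, leaving r3c4 = 3.
Cage b's pair has product 6; hence r2c3 = 3.
Row 3 now contains 3, so r3c3 = 2.
The two cells of cage g must have product 12, which forces r1c1 = 3.
Cage e needs two cells with product 8, so r1c2 = 2.
Column 3 already has 2; hence r1c3 = 4.
Row 1 now contains 2, which forces r1c4 = 1.
Row 2 already has 3, which forces r2c1 = 4.
4 is placed in row 2, so r2c2 = 1.
1 is placed in column 4, leaving r2c4 = 2.
Row 3 now contains 2, leaving r3c1 = 1.
1 is placed in column 2, so r3c2 = 4.
The two cells of cage f must have product 2, which forces r4c1 = 2.
Cage d has product 12, which forces r4c2 = 3.
4 is placed in column 3, which forces r4c3 = 1.
1 is placed in column 4, leaving r4c4 = 4.

3 2 4 1 / 4 1 3 2 / 1 4 2 3 / 2 3 1 4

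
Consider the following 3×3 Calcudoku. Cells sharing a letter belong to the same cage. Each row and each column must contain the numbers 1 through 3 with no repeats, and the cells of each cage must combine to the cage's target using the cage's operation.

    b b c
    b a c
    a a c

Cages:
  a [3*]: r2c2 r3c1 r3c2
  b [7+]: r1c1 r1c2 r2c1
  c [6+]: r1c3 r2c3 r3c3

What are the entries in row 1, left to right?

The 3 cells of cage a must have product 3; hence r2c2 = 1.
The 3 cells of cage a must have product 3, which forces r3c1 = 1.
Cage a needs product 3, leaving r3c2 = 3.
3 is placed in row 3; hence r3c3 = 2.
1 is placed in column 1; hence r1c1 = 3.
Column 2 now contains 3, so r1c2 = 2.
Cage c needs sum 6; hence r1c3 = 1.
Cage b needs sum 7; hence r2c1 = 2.
Column 3 already has 2, so r2c3 = 3.
Completed grid: 3 2 1 / 2 1 3 / 1 3 2.

3 2 1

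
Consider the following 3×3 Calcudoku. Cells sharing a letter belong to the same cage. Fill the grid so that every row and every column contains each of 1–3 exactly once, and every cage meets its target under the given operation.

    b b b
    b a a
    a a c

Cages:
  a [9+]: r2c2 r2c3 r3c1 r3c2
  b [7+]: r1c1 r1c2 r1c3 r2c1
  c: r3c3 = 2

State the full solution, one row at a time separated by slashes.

2 3 1 / 1 2 3 / 3 1 2

The 4 cells of cage b must have sum 7, so r2c1 = 1.
C is a freebie; hence r3c3 = 2.
Cage a has sum 9, leaving r2c2 = 2.
2 is placed in column 3, which forces r2c3 = 3.
Row 3 already has 2, which forces r3c1 = 3.
The 4 cells of cage a must have sum 9, leaving r3c2 = 1.
3 is placed in column 1, so r1c1 = 2.
Column 2 now contains 1; hence r1c2 = 3.
3 is placed in column 3; hence r1c3 = 1.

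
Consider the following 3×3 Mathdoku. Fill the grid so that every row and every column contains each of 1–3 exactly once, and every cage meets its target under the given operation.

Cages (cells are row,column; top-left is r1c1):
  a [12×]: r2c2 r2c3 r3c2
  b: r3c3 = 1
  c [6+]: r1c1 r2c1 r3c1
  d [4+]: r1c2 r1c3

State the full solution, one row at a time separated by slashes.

Cage a has product 12; hence r2c2 = 3.
The 3 cells of cage a must have product 12; hence r2c3 = 2.
Cage a has product 12, so r3c2 = 2.
Cage b is a single given cell; hence r3c3 = 1.
Cage c has sum 6; hence r1c1 = 2.
Column 2 now contains 3, which forces r1c2 = 1.
Column 3 now contains 1, so r1c3 = 3.
Row 2 now contains 2; hence r2c1 = 1.
Row 3 already has 1, so r3c1 = 3.

2 1 3 / 1 3 2 / 3 2 1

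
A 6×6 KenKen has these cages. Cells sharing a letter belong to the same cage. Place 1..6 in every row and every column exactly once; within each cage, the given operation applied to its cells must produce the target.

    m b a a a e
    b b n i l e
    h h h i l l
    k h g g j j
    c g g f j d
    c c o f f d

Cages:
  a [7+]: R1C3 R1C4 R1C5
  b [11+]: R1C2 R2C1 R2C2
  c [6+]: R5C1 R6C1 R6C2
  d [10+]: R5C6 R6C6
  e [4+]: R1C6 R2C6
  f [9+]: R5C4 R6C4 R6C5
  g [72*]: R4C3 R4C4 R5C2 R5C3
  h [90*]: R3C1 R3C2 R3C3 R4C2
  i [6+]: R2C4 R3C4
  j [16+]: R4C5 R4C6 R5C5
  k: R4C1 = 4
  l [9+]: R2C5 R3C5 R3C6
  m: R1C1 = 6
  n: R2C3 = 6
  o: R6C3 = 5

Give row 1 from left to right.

6 5 1 4 2 3

Cage m is a single given cell, so R1C1 = 6.
Cage n is given, so R2C3 = 6.
Cage k is a single given cell; hence R4C1 = 4.
Row 4 already has 4, which forces R4C5 = 6.
6 is placed in row 4, which forces R4C6 = 5.
Column 5 already has 6, leaving R5C5 = 5.
O is a freebie, so R6C3 = 5.
Row 1 needs a 5, and only R1C2 is open for it.
Cage h needs product 90; hence R3C1 = 5.
5 is placed in column 1, which forces R2C1 = 2.
Cage b has sum 11, so R2C2 = 4.
4 is placed in row 2, leaving R2C4 = 5.
Cage i's pair has sum 6; hence R3C4 = 1.
Cage c has sum 6; hence R6C2 = 2.
2 is placed in column 2; hence R3C2 = 6.
1 is placed in row 3; hence R3C3 = 3.
Cage h needs product 90; hence R4C2 = 1.
Row 4 already has 1, so R4C3 = 2.
Row 4 now contains 2, which forces R4C4 = 3.
Column 2 already has 6, which forces R5C2 = 3.
Column 3 now contains 2; hence R5C3 = 4.
The 3 cells of cage f must have sum 9, leaving R5C4 = 2.
4 is placed in row 5, leaving R5C6 = 6.
6 is placed in column 6; hence R6C6 = 4.
Column 3 now contains 4, which forces R1C3 = 1.
Column 4 now contains 2, which forces R1C4 = 4.
Cage a needs sum 7, which forces R1C5 = 2.
1 is placed in row 1, so R1C6 = 3.
Cage l has sum 9; hence R2C5 = 3.
Column 6 already has 3; hence R2C6 = 1.
The 3 cells of cage l must have sum 9, so R3C5 = 4.
4 is placed in column 6, which forces R3C6 = 2.
Row 5 already has 3; hence R5C1 = 1.
The 3 cells of cage c must have sum 6; hence R6C1 = 3.
Row 6 now contains 4; hence R6C4 = 6.
The 3 cells of cage f must have sum 9, leaving R6C5 = 1.
Filled in: 6 5 1 4 2 3 / 2 4 6 5 3 1 / 5 6 3 1 4 2 / 4 1 2 3 6 5 / 1 3 4 2 5 6 / 3 2 5 6 1 4.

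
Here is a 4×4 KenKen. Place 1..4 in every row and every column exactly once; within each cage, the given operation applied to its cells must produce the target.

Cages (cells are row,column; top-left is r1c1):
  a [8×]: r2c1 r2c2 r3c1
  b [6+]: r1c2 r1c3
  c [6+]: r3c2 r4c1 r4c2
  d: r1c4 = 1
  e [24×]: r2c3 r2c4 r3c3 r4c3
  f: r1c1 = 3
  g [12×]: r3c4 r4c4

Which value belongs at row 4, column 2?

Cage f is a single given cell; hence r1c1 = 3.
Cage d is given, leaving r1c4 = 1.
The only place for 2 in column 4 is r2c4.
Cage a has product 8, leaving r3c1 = 2.
Column 1 already has 2, so r4c1 = 1.
Column 1 now contains 1; hence r2c1 = 4.
Cage a has product 8, leaving r2c2 = 1.
Row 2 already has 1, leaving r2c3 = 3.
1 is placed in column 2, leaving r3c2 = 3.
Row 3 now contains 3, leaving r3c4 = 4.
Column 3 already has 3, so r4c3 = 4.
Column 4 already has 4, leaving r4c4 = 3.
Cage b needs two cells with sum 6, leaving r1c2 = 4.
Column 3 already has 4, so r1c3 = 2.
4 is placed in row 3, which forces r3c3 = 1.
Row 4 already has 4, which forces r4c2 = 2.
Filled in: 3 4 2 1 / 4 1 3 2 / 2 3 1 4 / 1 2 4 3.

2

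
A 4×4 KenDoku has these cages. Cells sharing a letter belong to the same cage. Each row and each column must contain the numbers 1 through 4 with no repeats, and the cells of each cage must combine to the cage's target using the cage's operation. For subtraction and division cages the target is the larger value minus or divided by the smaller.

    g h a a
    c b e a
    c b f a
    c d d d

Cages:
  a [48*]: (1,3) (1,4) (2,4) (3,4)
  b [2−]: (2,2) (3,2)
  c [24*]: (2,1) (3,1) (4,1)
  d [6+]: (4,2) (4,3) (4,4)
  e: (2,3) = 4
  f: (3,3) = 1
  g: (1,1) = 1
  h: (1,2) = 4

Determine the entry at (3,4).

Cage g is a single given cell, so (1,1) = 1.
H is a freebie, so (1,2) = 4.
Row 1 now contains 4, so (1,3) = 2.
Row 1 now contains 4; hence (1,4) = 3.
E is a freebie, so (2,3) = 4.
Cage f is given, so (3,3) = 1.
Column 3 now contains 1, so (4,3) = 3.
Cage b's pair has difference 2, leaving (2,2) = 1.
Cage a has product 48, which forces (2,4) = 2.
The two cells of cage b must have difference 2, leaving (3,2) = 3.
The 4 cells of cage a must have product 48, leaving (3,4) = 4.
1 is placed in column 2, leaving (4,2) = 2.
Column 4 now contains 2, so (4,4) = 1.
2 is placed in row 2, so (2,1) = 3.
Row 3 now contains 4, which forces (3,1) = 2.
Row 4 already has 2; hence (4,1) = 4.
The full grid is 1 4 2 3 / 3 1 4 2 / 2 3 1 4 / 4 2 3 1.

4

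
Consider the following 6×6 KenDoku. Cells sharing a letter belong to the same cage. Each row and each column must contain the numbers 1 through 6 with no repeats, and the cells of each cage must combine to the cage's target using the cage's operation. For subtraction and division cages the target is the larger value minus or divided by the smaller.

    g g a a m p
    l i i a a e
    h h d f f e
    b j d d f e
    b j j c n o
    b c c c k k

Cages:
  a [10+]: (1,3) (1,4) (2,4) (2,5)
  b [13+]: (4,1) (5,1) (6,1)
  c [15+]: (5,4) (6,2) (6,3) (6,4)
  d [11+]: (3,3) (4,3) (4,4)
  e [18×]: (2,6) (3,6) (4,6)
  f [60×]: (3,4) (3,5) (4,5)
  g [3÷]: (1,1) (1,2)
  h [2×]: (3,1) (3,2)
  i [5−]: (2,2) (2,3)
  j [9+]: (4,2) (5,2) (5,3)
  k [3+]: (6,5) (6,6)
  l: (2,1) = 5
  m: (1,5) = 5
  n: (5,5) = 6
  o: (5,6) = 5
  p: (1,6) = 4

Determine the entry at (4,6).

1

Cage m is given, so (1,5) = 5.
P is a freebie; hence (1,6) = 4.
Cage l is a single given cell, which forces (2,1) = 5.
Cage n is given, leaving (5,5) = 6.
O is a freebie, which forces (5,6) = 5.
The 3 cells of cage f must have product 60, leaving (3,4) = 5.
The only place for 2 in column 6 is (6,6).
Row 6 already has 2, so (6,5) = 1.
Column 5 needs a 2, and only (2,5) is open for it.
In row 2, 4 can only go at (2,4), so (2,4) = 4.
In row 2, 3 can only go at (2,6), so (2,6) = 3.
{1, 2} are confined to (3,1) and (3,2) in row 3, which forces (3,6) = 6.
The 3 cells of cage e must have product 18, leaving (4,6) = 1.
In column 1, 1 can only go at (3,1), so (3,1) = 1.
1 is placed in row 3, so (3,2) = 2.
Cage g needs two cells with quotient 3, leaving (1,1) = 2.
Column 2 now contains 2, so (1,2) = 6.
6 is placed in column 2, which forces (2,2) = 1.
Row 2 now contains 1; hence (2,3) = 6.
Cage c needs sum 15; hence (6,4) = 6.
Cage b needs sum 13, so (4,1) = 6.
Cage d has sum 11; hence (4,3) = 5.
Cage j has sum 9, which forces (5,3) = 2.
2 is placed in row 5, so (5,4) = 1.
Cage a has sum 10, which forces (1,3) = 1.
1 is placed in column 4; hence (1,4) = 3.
3 is placed in column 4, so (4,4) = 2.
The 4 cells of cage c must have sum 15, leaving (6,2) = 5.
Cage c needs sum 15, leaving (6,3) = 3.
Column 3 now contains 3, so (3,3) = 4.
4 is placed in row 3, which forces (3,5) = 3.
3 is placed in column 5; hence (4,5) = 4.
Cage b needs sum 13; hence (5,1) = 3.
3 is placed in row 5; hence (5,2) = 4.
Row 6 now contains 3, leaving (6,1) = 4.
Row 4 now contains 4, leaving (4,2) = 3.
The full grid is 2 6 1 3 5 4 / 5 1 6 4 2 3 / 1 2 4 5 3 6 / 6 3 5 2 4 1 / 3 4 2 1 6 5 / 4 5 3 6 1 2.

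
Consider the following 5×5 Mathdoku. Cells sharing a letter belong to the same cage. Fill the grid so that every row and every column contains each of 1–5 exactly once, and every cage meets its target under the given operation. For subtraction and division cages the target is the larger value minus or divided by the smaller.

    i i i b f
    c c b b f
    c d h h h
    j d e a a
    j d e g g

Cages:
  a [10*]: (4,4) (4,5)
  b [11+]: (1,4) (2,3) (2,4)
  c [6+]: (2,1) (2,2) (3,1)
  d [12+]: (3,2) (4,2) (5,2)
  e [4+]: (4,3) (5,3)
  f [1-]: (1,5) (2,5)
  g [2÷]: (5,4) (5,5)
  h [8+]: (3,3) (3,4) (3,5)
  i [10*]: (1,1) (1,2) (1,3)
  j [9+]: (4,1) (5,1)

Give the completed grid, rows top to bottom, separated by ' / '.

1 2 5 4 3 / 3 1 2 5 4 / 2 5 4 3 1 / 4 3 1 2 5 / 5 4 3 1 2

Row 4 needs a 1, and only (4,3) is open for it.
Column 3 now contains 1; hence (5,3) = 3.
The only place for 3 in row 1 is (1,5).
In row 1, 4 can only go at (1,4), so (1,4) = 4.
The only place for 3 in row 4 is (4,2).
Row 4 needs a 4, and only (4,1) is open for it.
Column 1 now contains 4, so (5,1) = 5.
Row 5 now contains 5, so (5,2) = 4.
4 is placed in column 2, leaving (3,2) = 5.
Cage i has product 10, leaving (1,3) = 5.
Cage h needs sum 8, leaving (3,3) = 4.
Cage h has sum 8, leaving (3,4) = 3.
The 3 cells of cage h must have sum 8, leaving (3,5) = 1.
Column 5 already has 1; hence (5,5) = 2.
Cage c needs sum 6; hence (2,1) = 3.
Cage c has sum 6, so (2,2) = 1.
4 is placed in column 3, so (2,3) = 2.
Cage b has sum 11, leaving (2,4) = 5.
2 is placed in column 5, leaving (2,5) = 4.
Row 3 already has 1, which forces (3,1) = 2.
The two cells of cage a must have product 10, leaving (4,4) = 2.
2 is placed in column 5, which forces (4,5) = 5.
2 is placed in row 5, so (5,4) = 1.
Column 1 now contains 2, which forces (1,1) = 1.
Column 2 now contains 1, which forces (1,2) = 2.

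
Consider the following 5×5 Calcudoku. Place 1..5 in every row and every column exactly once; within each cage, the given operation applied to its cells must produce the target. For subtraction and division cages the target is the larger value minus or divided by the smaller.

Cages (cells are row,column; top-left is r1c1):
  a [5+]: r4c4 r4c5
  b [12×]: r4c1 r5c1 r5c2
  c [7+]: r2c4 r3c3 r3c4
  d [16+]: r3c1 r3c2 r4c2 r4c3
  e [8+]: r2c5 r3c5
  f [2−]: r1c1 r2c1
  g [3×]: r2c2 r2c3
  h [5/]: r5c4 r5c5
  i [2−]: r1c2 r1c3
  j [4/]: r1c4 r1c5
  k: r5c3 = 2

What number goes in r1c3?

5

Cage k is a single given cell, so r5c3 = 2.
The only place for 2 in column 5 is r4c5.
Cage a's pair has sum 5; hence r4c4 = 3.
Row 4 needs a 1, and only r4c1 is open for it.
In column 5, 4 can only go at r1c5, so r1c5 = 4.
Row 1 already has 4, so r1c4 = 1.
Column 4 already has 1, leaving r5c4 = 5.
5 is placed in row 5, so r5c5 = 1.
The 3 cells of cage c must have sum 7, so r3c3 = 1.
Cage g needs two cells with product 3, which forces r2c2 = 1.
1 is placed in column 3, leaving r2c3 = 3.
Row 2 now contains 3, which forces r2c5 = 5.
Column 5 already has 5, leaving r3c5 = 3.
Cage f's pair has difference 2, which forces r1c1 = 2.
Cage i needs two cells with difference 2, so r1c2 = 3.
3 is placed in column 3, so r1c3 = 5.
5 is placed in row 2; hence r2c1 = 4.
4 is placed in row 2, so r2c4 = 2.
Column 1 already has 2, leaving r3c1 = 5.
Row 3 already has 5, which forces r3c2 = 2.
Column 4 now contains 2, which forces r3c4 = 4.
5 is placed in column 3; hence r4c3 = 4.
4 is placed in column 1, so r5c1 = 3.
3 is placed in column 2, leaving r5c2 = 4.
4 is placed in row 4, which forces r4c2 = 5.
Filled in: 2 3 5 1 4 / 4 1 3 2 5 / 5 2 1 4 3 / 1 5 4 3 2 / 3 4 2 5 1.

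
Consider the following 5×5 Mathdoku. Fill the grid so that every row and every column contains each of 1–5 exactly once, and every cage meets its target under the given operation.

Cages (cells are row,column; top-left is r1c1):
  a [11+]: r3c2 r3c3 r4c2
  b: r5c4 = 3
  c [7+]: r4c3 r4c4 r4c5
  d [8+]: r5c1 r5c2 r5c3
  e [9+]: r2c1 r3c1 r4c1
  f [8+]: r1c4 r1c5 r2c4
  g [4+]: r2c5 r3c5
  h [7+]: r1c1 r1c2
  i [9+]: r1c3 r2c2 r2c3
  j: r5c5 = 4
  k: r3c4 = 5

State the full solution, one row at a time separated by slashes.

Cage k is a single given cell, leaving r3c4 = 5.
B is a freebie, so r5c4 = 3.
Cage j is given, leaving r5c5 = 4.
Row 4 needs a 3, and only r4c1 is open for it.
Row 4 needs a 5, and only r4c2 is open for it.
The only place for 3 in row 3 is r3c5.
Column 5 already has 3, so r2c5 = 1.
1 is placed in column 5, so r4c5 = 2.
The 3 cells of cage f must have sum 8; hence r1c4 = 1.
2 is placed in column 5; hence r1c5 = 5.
1 is placed in row 2; hence r2c4 = 2.
Column 4 already has 1, leaving r4c4 = 4.
Row 1 already has 5; hence r1c1 = 4.
Cage h needs two cells with sum 7, leaving r1c2 = 3.
Cage i needs sum 9, so r1c3 = 2.
Column 1 now contains 4; hence r2c1 = 5.
Column 2 already has 3, which forces r2c2 = 4.
4 is placed in row 2, which forces r2c3 = 3.
4 is placed in column 2, leaving r3c2 = 2.
Column 3 already has 2, which forces r3c3 = 4.
Row 4 already has 4, so r4c3 = 1.
Column 2 already has 2, which forces r5c2 = 1.
Column 3 already has 1, leaving r5c3 = 5.
2 is placed in row 3; hence r3c1 = 1.
Row 5 now contains 1, leaving r5c1 = 2.

4 3 2 1 5 / 5 4 3 2 1 / 1 2 4 5 3 / 3 5 1 4 2 / 2 1 5 3 4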